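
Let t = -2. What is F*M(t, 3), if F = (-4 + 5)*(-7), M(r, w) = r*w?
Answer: 42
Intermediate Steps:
F = -7 (F = 1*(-7) = -7)
F*M(t, 3) = -(-14)*3 = -7*(-6) = 42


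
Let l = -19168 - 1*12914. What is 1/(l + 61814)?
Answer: 1/29732 ≈ 3.3634e-5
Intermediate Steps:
l = -32082 (l = -19168 - 12914 = -32082)
1/(l + 61814) = 1/(-32082 + 61814) = 1/29732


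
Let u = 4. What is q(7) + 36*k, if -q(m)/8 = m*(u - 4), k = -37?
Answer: -1332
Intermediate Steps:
q(m) = 0 (q(m) = -8*m*(4 - 4) = -8*m*0 = -8*0 = 0)
q(7) + 36*k = 0 + 36*(-37) = 0 - 1332 = -1332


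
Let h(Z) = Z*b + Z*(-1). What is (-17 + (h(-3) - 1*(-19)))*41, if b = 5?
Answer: -410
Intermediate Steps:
h(Z) = 4*Z (h(Z) = Z*5 + Z*(-1) = 5*Z - Z = 4*Z)
(-17 + (h(-3) - 1*(-19)))*41 = (-17 + (4*(-3) - 1*(-19)))*41 = (-17 + (-12 + 19))*41 = (-17 + 7)*41 = -10*41 = -410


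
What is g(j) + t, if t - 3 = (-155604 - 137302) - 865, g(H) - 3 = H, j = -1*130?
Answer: -293895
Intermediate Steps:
j = -130
g(H) = 3 + H
t = -293768 (t = 3 + ((-155604 - 137302) - 865) = 3 + (-292906 - 865) = 3 - 293771 = -293768)
g(j) + t = (3 - 130) - 293768 = -127 - 293768 = -293895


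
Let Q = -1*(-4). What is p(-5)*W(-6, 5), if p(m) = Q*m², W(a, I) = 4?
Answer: 400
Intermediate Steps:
Q = 4
p(m) = 4*m²
p(-5)*W(-6, 5) = (4*(-5)²)*4 = (4*25)*4 = 100*4 = 400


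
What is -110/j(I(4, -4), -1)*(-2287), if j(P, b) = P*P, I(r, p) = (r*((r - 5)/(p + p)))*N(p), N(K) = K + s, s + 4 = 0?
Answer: 125785/8 ≈ 15723.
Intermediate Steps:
s = -4 (s = -4 + 0 = -4)
N(K) = -4 + K (N(K) = K - 4 = -4 + K)
I(r, p) = r*(-5 + r)*(-4 + p)/(2*p) (I(r, p) = (r*((r - 5)/(p + p)))*(-4 + p) = (r*((-5 + r)/((2*p))))*(-4 + p) = (r*((-5 + r)*(1/(2*p))))*(-4 + p) = (r*((-5 + r)/(2*p)))*(-4 + p) = (r*(-5 + r)/(2*p))*(-4 + p) = r*(-5 + r)*(-4 + p)/(2*p))
j(P, b) = P²
-110/j(I(4, -4), -1)*(-2287) = -110*4/((-5 + 4)²*(-4 - 4)²)*(-2287) = -110/(((½)*4*(-¼)*(-1)*(-8))²)*(-2287) = -110/((-4)²)*(-2287) = -110/16*(-2287) = -110*1/16*(-2287) = -55/8*(-2287) = 125785/8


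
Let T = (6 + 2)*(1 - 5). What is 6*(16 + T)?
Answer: -96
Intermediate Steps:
T = -32 (T = 8*(-4) = -32)
6*(16 + T) = 6*(16 - 32) = 6*(-16) = -96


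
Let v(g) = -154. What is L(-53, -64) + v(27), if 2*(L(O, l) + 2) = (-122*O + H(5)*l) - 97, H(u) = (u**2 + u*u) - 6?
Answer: 3241/2 ≈ 1620.5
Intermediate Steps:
H(u) = -6 + 2*u**2 (H(u) = (u**2 + u**2) - 6 = 2*u**2 - 6 = -6 + 2*u**2)
L(O, l) = -101/2 - 61*O + 22*l (L(O, l) = -2 + ((-122*O + (-6 + 2*5**2)*l) - 97)/2 = -2 + ((-122*O + (-6 + 2*25)*l) - 97)/2 = -2 + ((-122*O + (-6 + 50)*l) - 97)/2 = -2 + ((-122*O + 44*l) - 97)/2 = -2 + (-97 - 122*O + 44*l)/2 = -2 + (-97/2 - 61*O + 22*l) = -101/2 - 61*O + 22*l)
L(-53, -64) + v(27) = (-101/2 - 61*(-53) + 22*(-64)) - 154 = (-101/2 + 3233 - 1408) - 154 = 3549/2 - 154 = 3241/2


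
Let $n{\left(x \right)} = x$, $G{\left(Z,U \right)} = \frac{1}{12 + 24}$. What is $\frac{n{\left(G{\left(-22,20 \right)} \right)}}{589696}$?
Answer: $\frac{1}{21229056} \approx 4.7105 \cdot 10^{-8}$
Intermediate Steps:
$G{\left(Z,U \right)} = \frac{1}{36}$
$\frac{n{\left(G{\left(-22,20 \right)} \right)}}{589696} = \frac{1}{36 \cdot 589696} = \frac{1}{36} \cdot \frac{1}{589696} = \frac{1}{21229056}$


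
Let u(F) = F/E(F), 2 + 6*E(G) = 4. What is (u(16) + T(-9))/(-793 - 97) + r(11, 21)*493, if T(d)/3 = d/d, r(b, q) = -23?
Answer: -10091761/890 ≈ -11339.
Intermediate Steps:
E(G) = ⅓ (E(G) = -⅓ + (⅙)*4 = -⅓ + ⅔ = ⅓)
T(d) = 3 (T(d) = 3*(d/d) = 3*1 = 3)
u(F) = 3*F (u(F) = F/(⅓) = F*3 = 3*F)
(u(16) + T(-9))/(-793 - 97) + r(11, 21)*493 = (3*16 + 3)/(-793 - 97) - 23*493 = (48 + 3)/(-890) - 11339 = 51*(-1/890) - 11339 = -51/890 - 11339 = -10091761/890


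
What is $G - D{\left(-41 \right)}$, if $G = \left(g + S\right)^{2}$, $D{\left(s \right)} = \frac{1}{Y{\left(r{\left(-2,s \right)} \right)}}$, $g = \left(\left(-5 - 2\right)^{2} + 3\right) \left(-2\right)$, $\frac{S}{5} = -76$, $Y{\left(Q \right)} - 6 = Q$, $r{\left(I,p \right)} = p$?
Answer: $\frac{8198961}{35} \approx 2.3426 \cdot 10^{5}$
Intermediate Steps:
$Y{\left(Q \right)} = 6 + Q$
$S = -380$ ($S = 5 \left(-76\right) = -380$)
$g = -104$ ($g = \left(\left(-7\right)^{2} + 3\right) \left(-2\right) = \left(49 + 3\right) \left(-2\right) = 52 \left(-2\right) = -104$)
$D{\left(s \right)} = \frac{1}{6 + s}$
$G = 234256$ ($G = \left(-104 - 380\right)^{2} = \left(-484\right)^{2} = 234256$)
$G - D{\left(-41 \right)} = 234256 - \frac{1}{6 - 41} = 234256 - \frac{1}{-35} = 234256 - - \frac{1}{35} = 234256 + \frac{1}{35} = \frac{8198961}{35}$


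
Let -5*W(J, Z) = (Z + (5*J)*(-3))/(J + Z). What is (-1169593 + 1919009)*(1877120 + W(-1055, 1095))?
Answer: 7033401806632/5 ≈ 1.4067e+12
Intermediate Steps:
W(J, Z) = -(Z - 15*J)/(5*(J + Z)) (W(J, Z) = -(Z + (5*J)*(-3))/(5*(J + Z)) = -(Z - 15*J)/(5*(J + Z)))
(-1169593 + 1919009)*(1877120 + W(-1055, 1095)) = (-1169593 + 1919009)*(1877120 + (3*(-1055) - 1/5*1095)/(-1055 + 1095)) = 749416*(1877120 + (-3165 - 219)/40) = 749416*(1877120 + (1/40)*(-3384)) = 749416*(1877120 - 423/5) = 749416*(9385177/5) = 7033401806632/5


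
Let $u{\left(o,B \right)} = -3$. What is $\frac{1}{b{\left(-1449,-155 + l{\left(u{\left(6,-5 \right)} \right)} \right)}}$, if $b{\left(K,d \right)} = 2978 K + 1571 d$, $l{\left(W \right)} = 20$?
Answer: $- \frac{1}{4527207} \approx -2.2089 \cdot 10^{-7}$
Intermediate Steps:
$b{\left(K,d \right)} = 1571 d + 2978 K$
$\frac{1}{b{\left(-1449,-155 + l{\left(u{\left(6,-5 \right)} \right)} \right)}} = \frac{1}{1571 \left(-155 + 20\right) + 2978 \left(-1449\right)} = \frac{1}{1571 \left(-135\right) - 4315122} = \frac{1}{-212085 - 4315122} = \frac{1}{-4527207} = - \frac{1}{4527207}$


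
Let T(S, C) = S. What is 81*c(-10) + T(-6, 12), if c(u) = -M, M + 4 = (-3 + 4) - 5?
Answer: 642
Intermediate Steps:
M = -8 (M = -4 + ((-3 + 4) - 5) = -4 + (1 - 5) = -4 - 4 = -8)
c(u) = 8 (c(u) = -1*(-8) = 8)
81*c(-10) + T(-6, 12) = 81*8 - 6 = 648 - 6 = 642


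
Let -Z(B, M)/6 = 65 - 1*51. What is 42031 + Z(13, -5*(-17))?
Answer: 41947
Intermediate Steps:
Z(B, M) = -84 (Z(B, M) = -6*(65 - 1*51) = -6*(65 - 51) = -6*14 = -84)
42031 + Z(13, -5*(-17)) = 42031 - 84 = 41947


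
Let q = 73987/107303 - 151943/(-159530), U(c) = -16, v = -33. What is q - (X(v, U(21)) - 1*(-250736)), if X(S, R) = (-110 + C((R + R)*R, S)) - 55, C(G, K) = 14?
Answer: -612785406893473/2445435370 ≈ -2.5058e+5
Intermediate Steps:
X(S, R) = -151 (X(S, R) = (-110 + 14) - 55 = -96 - 55 = -151)
q = 4015297977/2445435370 (q = 73987*(1/107303) - 151943*(-1/159530) = 73987/107303 + 151943/159530 = 4015297977/2445435370 ≈ 1.6420)
q - (X(v, U(21)) - 1*(-250736)) = 4015297977/2445435370 - (-151 - 1*(-250736)) = 4015297977/2445435370 - (-151 + 250736) = 4015297977/2445435370 - 1*250585 = 4015297977/2445435370 - 250585 = -612785406893473/2445435370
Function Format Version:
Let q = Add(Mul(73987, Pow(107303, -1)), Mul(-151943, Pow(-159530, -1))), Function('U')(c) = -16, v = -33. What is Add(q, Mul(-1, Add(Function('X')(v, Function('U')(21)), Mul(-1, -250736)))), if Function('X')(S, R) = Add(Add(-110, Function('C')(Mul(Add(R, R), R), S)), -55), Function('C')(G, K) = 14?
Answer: Rational(-612785406893473, 2445435370) ≈ -2.5058e+5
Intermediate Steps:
Function('X')(S, R) = -151 (Function('X')(S, R) = Add(Add(-110, 14), -55) = Add(-96, -55) = -151)
q = Rational(4015297977, 2445435370) (q = Add(Mul(73987, Rational(1, 107303)), Mul(-151943, Rational(-1, 159530))) = Add(Rational(73987, 107303), Rational(151943, 159530)) = Rational(4015297977, 2445435370) ≈ 1.6420)
Add(q, Mul(-1, Add(Function('X')(v, Function('U')(21)), Mul(-1, -250736)))) = Add(Rational(4015297977, 2445435370), Mul(-1, Add(-151, Mul(-1, -250736)))) = Add(Rational(4015297977, 2445435370), Mul(-1, Add(-151, 250736))) = Add(Rational(4015297977, 2445435370), Mul(-1, 250585)) = Add(Rational(4015297977, 2445435370), -250585) = Rational(-612785406893473, 2445435370)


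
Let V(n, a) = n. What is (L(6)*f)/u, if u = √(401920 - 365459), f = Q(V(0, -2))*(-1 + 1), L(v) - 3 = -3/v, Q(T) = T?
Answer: 0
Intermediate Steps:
L(v) = 3 - 3/v
f = 0 (f = 0*(-1 + 1) = 0*0 = 0)
u = 19*√101 (u = √36461 = 19*√101 ≈ 190.95)
(L(6)*f)/u = ((3 - 3/6)*0)/((19*√101)) = ((3 - 3*⅙)*0)*(√101/1919) = ((3 - ½)*0)*(√101/1919) = ((5/2)*0)*(√101/1919) = 0*(√101/1919) = 0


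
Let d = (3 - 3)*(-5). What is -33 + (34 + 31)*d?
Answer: -33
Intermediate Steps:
d = 0 (d = 0*(-5) = 0)
-33 + (34 + 31)*d = -33 + (34 + 31)*0 = -33 + 65*0 = -33 + 0 = -33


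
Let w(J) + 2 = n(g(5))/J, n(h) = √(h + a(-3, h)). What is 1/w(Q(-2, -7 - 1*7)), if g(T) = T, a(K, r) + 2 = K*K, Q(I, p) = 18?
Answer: -54/107 - 3*√3/107 ≈ -0.55324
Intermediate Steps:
a(K, r) = -2 + K² (a(K, r) = -2 + K*K = -2 + K²)
n(h) = √(7 + h) (n(h) = √(h + (-2 + (-3)²)) = √(h + (-2 + 9)) = √(h + 7) = √(7 + h))
w(J) = -2 + 2*√3/J (w(J) = -2 + √(7 + 5)/J = -2 + √12/J = -2 + (2*√3)/J = -2 + 2*√3/J)
1/w(Q(-2, -7 - 1*7)) = 1/(-2 + 2*√3/18) = 1/(-2 + 2*√3*(1/18)) = 1/(-2 + √3/9)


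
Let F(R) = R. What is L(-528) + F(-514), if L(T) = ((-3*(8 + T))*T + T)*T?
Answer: 435181310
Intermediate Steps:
L(T) = T*(T + T*(-24 - 3*T)) (L(T) = ((-24 - 3*T)*T + T)*T = (T*(-24 - 3*T) + T)*T = (T + T*(-24 - 3*T))*T = T*(T + T*(-24 - 3*T)))
L(-528) + F(-514) = (-528)**2*(-23 - 3*(-528)) - 514 = 278784*(-23 + 1584) - 514 = 278784*1561 - 514 = 435181824 - 514 = 435181310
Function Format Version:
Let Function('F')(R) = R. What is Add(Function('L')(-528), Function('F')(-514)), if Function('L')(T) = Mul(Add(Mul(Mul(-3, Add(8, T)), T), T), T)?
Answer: 435181310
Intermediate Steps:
Function('L')(T) = Mul(T, Add(T, Mul(T, Add(-24, Mul(-3, T))))) (Function('L')(T) = Mul(Add(Mul(Add(-24, Mul(-3, T)), T), T), T) = Mul(Add(Mul(T, Add(-24, Mul(-3, T))), T), T) = Mul(Add(T, Mul(T, Add(-24, Mul(-3, T)))), T) = Mul(T, Add(T, Mul(T, Add(-24, Mul(-3, T))))))
Add(Function('L')(-528), Function('F')(-514)) = Add(Mul(Pow(-528, 2), Add(-23, Mul(-3, -528))), -514) = Add(Mul(278784, Add(-23, 1584)), -514) = Add(Mul(278784, 1561), -514) = Add(435181824, -514) = 435181310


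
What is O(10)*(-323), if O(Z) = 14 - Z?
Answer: -1292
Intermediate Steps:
O(10)*(-323) = (14 - 1*10)*(-323) = (14 - 10)*(-323) = 4*(-323) = -1292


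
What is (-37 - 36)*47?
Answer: -3431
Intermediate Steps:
(-37 - 36)*47 = -73*47 = -3431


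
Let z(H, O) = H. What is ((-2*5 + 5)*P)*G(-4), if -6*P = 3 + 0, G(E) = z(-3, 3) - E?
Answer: 5/2 ≈ 2.5000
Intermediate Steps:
G(E) = -3 - E
P = -½ (P = -(3 + 0)/6 = -⅙*3 = -½ ≈ -0.50000)
((-2*5 + 5)*P)*G(-4) = ((-2*5 + 5)*(-½))*(-3 - 1*(-4)) = ((-10 + 5)*(-½))*(-3 + 4) = -5*(-½)*1 = (5/2)*1 = 5/2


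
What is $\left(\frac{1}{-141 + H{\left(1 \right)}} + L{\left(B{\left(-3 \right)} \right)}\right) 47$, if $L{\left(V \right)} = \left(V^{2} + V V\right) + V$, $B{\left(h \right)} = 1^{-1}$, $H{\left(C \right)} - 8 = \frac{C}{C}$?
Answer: $\frac{18565}{132} \approx 140.64$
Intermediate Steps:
$H{\left(C \right)} = 9$ ($H{\left(C \right)} = 8 + \frac{C}{C} = 8 + 1 = 9$)
$B{\left(h \right)} = 1$
$L{\left(V \right)} = V + 2 V^{2}$ ($L{\left(V \right)} = \left(V^{2} + V^{2}\right) + V = 2 V^{2} + V = V + 2 V^{2}$)
$\left(\frac{1}{-141 + H{\left(1 \right)}} + L{\left(B{\left(-3 \right)} \right)}\right) 47 = \left(\frac{1}{-141 + 9} + 1 \left(1 + 2 \cdot 1\right)\right) 47 = \left(\frac{1}{-132} + 1 \left(1 + 2\right)\right) 47 = \left(- \frac{1}{132} + 1 \cdot 3\right) 47 = \left(- \frac{1}{132} + 3\right) 47 = \frac{395}{132} \cdot 47 = \frac{18565}{132}$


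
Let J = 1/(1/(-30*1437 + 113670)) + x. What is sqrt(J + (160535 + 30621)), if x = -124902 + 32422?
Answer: 6*sqrt(4701) ≈ 411.38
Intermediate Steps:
x = -92480
J = -21920 (J = 1/(1/(-30*1437 + 113670)) - 92480 = 1/(1/(-43110 + 113670)) - 92480 = 1/(1/70560) - 92480 = 70560 - 92480 = -21920)
sqrt(J + (160535 + 30621)) = sqrt(-21920 + (160535 + 30621)) = sqrt(-21920 + 191156) = sqrt(169236) = 6*sqrt(4701)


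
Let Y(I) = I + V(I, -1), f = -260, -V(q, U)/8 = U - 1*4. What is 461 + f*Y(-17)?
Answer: -5519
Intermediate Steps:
V(q, U) = 32 - 8*U (V(q, U) = -8*(U - 1*4) = -8*(U - 4) = -8*(-4 + U) = 32 - 8*U)
Y(I) = 40 + I (Y(I) = I + (32 - 8*(-1)) = I + (32 + 8) = I + 40 = 40 + I)
461 + f*Y(-17) = 461 - 260*(40 - 17) = 461 - 260*23 = 461 - 5980 = -5519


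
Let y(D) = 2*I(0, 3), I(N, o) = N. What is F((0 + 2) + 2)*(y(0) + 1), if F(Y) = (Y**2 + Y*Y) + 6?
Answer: 38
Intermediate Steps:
F(Y) = 6 + 2*Y**2 (F(Y) = (Y**2 + Y**2) + 6 = 2*Y**2 + 6 = 6 + 2*Y**2)
y(D) = 0 (y(D) = 2*0 = 0)
F((0 + 2) + 2)*(y(0) + 1) = (6 + 2*((0 + 2) + 2)**2)*(0 + 1) = (6 + 2*(2 + 2)**2)*1 = (6 + 2*4**2)*1 = (6 + 2*16)*1 = (6 + 32)*1 = 38*1 = 38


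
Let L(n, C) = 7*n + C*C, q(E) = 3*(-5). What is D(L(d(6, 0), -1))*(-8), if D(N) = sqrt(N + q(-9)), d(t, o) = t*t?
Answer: -8*sqrt(238) ≈ -123.42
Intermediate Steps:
q(E) = -15
d(t, o) = t**2
L(n, C) = C**2 + 7*n (L(n, C) = 7*n + C**2 = C**2 + 7*n)
D(N) = sqrt(-15 + N) (D(N) = sqrt(N - 15) = sqrt(-15 + N))
D(L(d(6, 0), -1))*(-8) = sqrt(-15 + ((-1)**2 + 7*6**2))*(-8) = sqrt(-15 + (1 + 7*36))*(-8) = sqrt(-15 + (1 + 252))*(-8) = sqrt(-15 + 253)*(-8) = sqrt(238)*(-8) = -8*sqrt(238)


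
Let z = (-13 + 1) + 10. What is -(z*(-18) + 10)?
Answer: -46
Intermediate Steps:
z = -2 (z = -12 + 10 = -2)
-(z*(-18) + 10) = -(-2*(-18) + 10) = -(36 + 10) = -1*46 = -46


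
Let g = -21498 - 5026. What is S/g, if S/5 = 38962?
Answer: -97405/13262 ≈ -7.3447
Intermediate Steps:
S = 194810 (S = 5*38962 = 194810)
g = -26524
S/g = 194810/(-26524) = 194810*(-1/26524) = -97405/13262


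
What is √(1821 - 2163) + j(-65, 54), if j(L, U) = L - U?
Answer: -119 + 3*I*√38 ≈ -119.0 + 18.493*I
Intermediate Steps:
√(1821 - 2163) + j(-65, 54) = √(1821 - 2163) + (-65 - 1*54) = √(-342) + (-65 - 54) = 3*I*√38 - 119 = -119 + 3*I*√38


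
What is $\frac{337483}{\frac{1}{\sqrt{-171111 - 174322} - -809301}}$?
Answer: $273125329383 + 337483 i \sqrt{345433} \approx 2.7313 \cdot 10^{11} + 1.9835 \cdot 10^{8} i$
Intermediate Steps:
$\frac{337483}{\frac{1}{\sqrt{-171111 - 174322} - -809301}} = \frac{337483}{\frac{1}{\sqrt{-345433} + 809301}} = \frac{337483}{\frac{1}{i \sqrt{345433} + 809301}} = \frac{337483}{\frac{1}{809301 + i \sqrt{345433}}} = 337483 \left(809301 + i \sqrt{345433}\right) = 273125329383 + 337483 i \sqrt{345433}$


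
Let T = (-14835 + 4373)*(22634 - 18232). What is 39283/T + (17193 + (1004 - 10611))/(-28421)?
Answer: -350480012407/1308892889804 ≈ -0.26777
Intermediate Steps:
T = -46053724 (T = -10462*4402 = -46053724)
39283/T + (17193 + (1004 - 10611))/(-28421) = 39283/(-46053724) + (17193 + (1004 - 10611))/(-28421) = 39283*(-1/46053724) + (17193 - 9607)*(-1/28421) = -39283/46053724 + 7586*(-1/28421) = -39283/46053724 - 7586/28421 = -350480012407/1308892889804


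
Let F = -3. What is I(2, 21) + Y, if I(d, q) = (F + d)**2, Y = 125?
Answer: 126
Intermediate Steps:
I(d, q) = (-3 + d)**2
I(2, 21) + Y = (-3 + 2)**2 + 125 = (-1)**2 + 125 = 1 + 125 = 126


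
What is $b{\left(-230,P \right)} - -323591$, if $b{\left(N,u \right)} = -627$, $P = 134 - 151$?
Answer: $322964$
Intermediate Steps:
$P = -17$
$b{\left(-230,P \right)} - -323591 = -627 - -323591 = -627 + 323591 = 322964$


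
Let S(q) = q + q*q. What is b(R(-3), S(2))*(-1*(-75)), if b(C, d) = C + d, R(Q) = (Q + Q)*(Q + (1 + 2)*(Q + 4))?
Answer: 450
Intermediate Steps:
R(Q) = 2*Q*(12 + 4*Q) (R(Q) = (2*Q)*(Q + 3*(4 + Q)) = (2*Q)*(Q + (12 + 3*Q)) = (2*Q)*(12 + 4*Q) = 2*Q*(12 + 4*Q))
S(q) = q + q²
b(R(-3), S(2))*(-1*(-75)) = (8*(-3)*(3 - 3) + 2*(1 + 2))*(-1*(-75)) = (8*(-3)*0 + 2*3)*75 = (0 + 6)*75 = 6*75 = 450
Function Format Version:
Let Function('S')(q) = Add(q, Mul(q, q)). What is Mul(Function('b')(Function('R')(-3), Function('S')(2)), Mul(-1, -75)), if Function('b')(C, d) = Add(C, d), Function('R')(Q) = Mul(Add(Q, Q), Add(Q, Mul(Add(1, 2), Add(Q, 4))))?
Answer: 450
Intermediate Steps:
Function('R')(Q) = Mul(2, Q, Add(12, Mul(4, Q))) (Function('R')(Q) = Mul(Mul(2, Q), Add(Q, Mul(3, Add(4, Q)))) = Mul(Mul(2, Q), Add(Q, Add(12, Mul(3, Q)))) = Mul(Mul(2, Q), Add(12, Mul(4, Q))) = Mul(2, Q, Add(12, Mul(4, Q))))
Function('S')(q) = Add(q, Pow(q, 2))
Mul(Function('b')(Function('R')(-3), Function('S')(2)), Mul(-1, -75)) = Mul(Add(Mul(8, -3, Add(3, -3)), Mul(2, Add(1, 2))), Mul(-1, -75)) = Mul(Add(Mul(8, -3, 0), Mul(2, 3)), 75) = Mul(Add(0, 6), 75) = Mul(6, 75) = 450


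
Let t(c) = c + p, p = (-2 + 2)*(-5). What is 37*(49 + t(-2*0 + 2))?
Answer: 1887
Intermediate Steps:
p = 0 (p = 0*(-5) = 0)
t(c) = c (t(c) = c + 0 = c)
37*(49 + t(-2*0 + 2)) = 37*(49 + (-2*0 + 2)) = 37*(49 + (0 + 2)) = 37*(49 + 2) = 37*51 = 1887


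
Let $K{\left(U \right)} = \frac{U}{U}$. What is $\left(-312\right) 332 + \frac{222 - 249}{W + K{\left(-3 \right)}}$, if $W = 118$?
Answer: $- \frac{12326523}{119} \approx -1.0358 \cdot 10^{5}$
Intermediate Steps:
$K{\left(U \right)} = 1$
$\left(-312\right) 332 + \frac{222 - 249}{W + K{\left(-3 \right)}} = \left(-312\right) 332 + \frac{222 - 249}{118 + 1} = -103584 - \frac{27}{119} = - \frac{12326523}{119}$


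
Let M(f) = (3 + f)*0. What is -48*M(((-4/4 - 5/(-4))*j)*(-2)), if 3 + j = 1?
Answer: 0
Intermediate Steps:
j = -2 (j = -3 + 1 = -2)
M(f) = 0
-48*M(((-4/4 - 5/(-4))*j)*(-2)) = -48*0 = 0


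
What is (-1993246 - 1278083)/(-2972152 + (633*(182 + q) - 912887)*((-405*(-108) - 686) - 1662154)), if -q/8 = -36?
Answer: -3271329/996353928548 ≈ -3.2833e-6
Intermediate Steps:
q = 288 (q = -8*(-36) = 288)
(-1993246 - 1278083)/(-2972152 + (633*(182 + q) - 912887)*((-405*(-108) - 686) - 1662154)) = (-1993246 - 1278083)/(-2972152 + (633*(182 + 288) - 912887)*((-405*(-108) - 686) - 1662154)) = -3271329/(-2972152 + (633*470 - 912887)*((43740 - 686) - 1662154)) = -3271329/(-2972152 + (297510 - 912887)*(43054 - 1662154)) = -3271329/(-2972152 - 615377*(-1619100)) = -3271329/(-2972152 + 996356900700) = -3271329/996353928548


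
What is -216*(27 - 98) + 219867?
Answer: 235203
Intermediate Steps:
-216*(27 - 98) + 219867 = -216*(-71) + 219867 = 15336 + 219867 = 235203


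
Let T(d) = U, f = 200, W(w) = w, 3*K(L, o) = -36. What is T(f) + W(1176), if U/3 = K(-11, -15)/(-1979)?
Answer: 2327340/1979 ≈ 1176.0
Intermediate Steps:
K(L, o) = -12 (K(L, o) = (1/3)*(-36) = -12)
U = 36/1979 (U = 3*(-12/(-1979)) = 3*(-12*(-1/1979)) = 3*(12/1979) = 36/1979 ≈ 0.018191)
T(d) = 36/1979
T(f) + W(1176) = 36/1979 + 1176 = 2327340/1979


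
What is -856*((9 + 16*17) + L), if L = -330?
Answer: 41944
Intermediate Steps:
-856*((9 + 16*17) + L) = -856*((9 + 16*17) - 330) = -856*((9 + 272) - 330) = -856*(281 - 330) = -856*(-49) = 41944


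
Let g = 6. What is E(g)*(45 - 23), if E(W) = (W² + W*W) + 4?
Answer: 1672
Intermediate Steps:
E(W) = 4 + 2*W² (E(W) = (W² + W²) + 4 = 2*W² + 4 = 4 + 2*W²)
E(g)*(45 - 23) = (4 + 2*6²)*(45 - 23) = (4 + 2*36)*22 = (4 + 72)*22 = 76*22 = 1672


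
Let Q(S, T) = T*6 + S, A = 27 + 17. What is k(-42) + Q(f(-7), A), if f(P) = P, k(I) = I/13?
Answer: 3299/13 ≈ 253.77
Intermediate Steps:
k(I) = I/13 (k(I) = I*(1/13) = I/13)
A = 44
Q(S, T) = S + 6*T (Q(S, T) = 6*T + S = S + 6*T)
k(-42) + Q(f(-7), A) = (1/13)*(-42) + (-7 + 6*44) = -42/13 + (-7 + 264) = -42/13 + 257 = 3299/13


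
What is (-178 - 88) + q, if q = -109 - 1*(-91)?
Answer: -284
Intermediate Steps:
q = -18 (q = -109 + 91 = -18)
(-178 - 88) + q = (-178 - 88) - 18 = -266 - 18 = -284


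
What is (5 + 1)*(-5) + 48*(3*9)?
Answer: 1266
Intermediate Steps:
(5 + 1)*(-5) + 48*(3*9) = 6*(-5) + 48*27 = -30 + 1296 = 1266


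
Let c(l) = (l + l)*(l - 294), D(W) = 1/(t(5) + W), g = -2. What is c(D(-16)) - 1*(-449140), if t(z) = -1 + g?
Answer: 162150714/361 ≈ 4.4917e+5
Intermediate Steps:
t(z) = -3 (t(z) = -1 - 2 = -3)
D(W) = 1/(-3 + W)
c(l) = 2*l*(-294 + l) (c(l) = (2*l)*(-294 + l) = 2*l*(-294 + l))
c(D(-16)) - 1*(-449140) = 2*(-294 + 1/(-3 - 16))/(-3 - 16) - 1*(-449140) = 2*(-294 + 1/(-19))/(-19) + 449140 = 2*(-1/19)*(-294 - 1/19) + 449140 = 2*(-1/19)*(-5587/19) + 449140 = 11174/361 + 449140 = 162150714/361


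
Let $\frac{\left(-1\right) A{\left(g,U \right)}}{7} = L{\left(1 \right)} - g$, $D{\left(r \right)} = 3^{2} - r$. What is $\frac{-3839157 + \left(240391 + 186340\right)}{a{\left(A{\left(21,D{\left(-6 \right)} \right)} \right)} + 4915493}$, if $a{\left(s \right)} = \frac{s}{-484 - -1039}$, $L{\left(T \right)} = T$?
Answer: $- \frac{378779286}{545619751} \approx -0.69422$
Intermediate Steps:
$D{\left(r \right)} = 9 - r$
$A{\left(g,U \right)} = -7 + 7 g$ ($A{\left(g,U \right)} = - 7 \left(1 - g\right) = -7 + 7 g$)
$a{\left(s \right)} = \frac{s}{555}$ ($a{\left(s \right)} = \frac{s}{-484 + 1039} = \frac{s}{555}$)
$\frac{-3839157 + \left(240391 + 186340\right)}{a{\left(A{\left(21,D{\left(-6 \right)} \right)} \right)} + 4915493} = \frac{-3839157 + \left(240391 + 186340\right)}{\frac{-7 + 7 \cdot 21}{555} + 4915493} = \frac{-3839157 + 426731}{\frac{-7 + 147}{555} + 4915493} = - \frac{3412426}{\frac{1}{555} \cdot 140 + 4915493} = - \frac{3412426}{\frac{28}{111} + 4915493} = - \frac{3412426}{\frac{545619751}{111}} = \left(-3412426\right) \frac{111}{545619751} = - \frac{378779286}{545619751}$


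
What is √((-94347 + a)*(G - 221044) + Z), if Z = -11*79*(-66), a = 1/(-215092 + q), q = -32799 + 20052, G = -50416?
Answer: √1329508273240205290994/227839 ≈ 1.6004e+5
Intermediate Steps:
q = -12747
a = -1/227839 (a = 1/(-215092 - 12747) = 1/(-227839) = -1/227839 ≈ -4.3891e-6)
Z = 57354 (Z = -869*(-66) = 57354)
√((-94347 + a)*(G - 221044) + Z) = √((-94347 - 1/227839)*(-50416 - 221044) + 57354) = √(-21495926134/227839*(-271460) + 57354) = √(5835284108335640/227839 + 57354) = √(5835297175813646/227839) = √1329508273240205290994/227839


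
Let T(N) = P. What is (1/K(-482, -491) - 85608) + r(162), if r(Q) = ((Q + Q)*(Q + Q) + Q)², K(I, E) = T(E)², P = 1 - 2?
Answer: 11053913437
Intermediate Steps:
P = -1
T(N) = -1
K(I, E) = 1 (K(I, E) = (-1)² = 1)
r(Q) = (Q + 4*Q²)² (r(Q) = ((2*Q)*(2*Q) + Q)² = (4*Q² + Q)² = (Q + 4*Q²)²)
(1/K(-482, -491) - 85608) + r(162) = (1/1 - 85608) + 162²*(1 + 4*162)² = (1 - 85608) + 26244*(1 + 648)² = -85607 + 26244*649² = -85607 + 26244*421201 = -85607 + 11053999044 = 11053913437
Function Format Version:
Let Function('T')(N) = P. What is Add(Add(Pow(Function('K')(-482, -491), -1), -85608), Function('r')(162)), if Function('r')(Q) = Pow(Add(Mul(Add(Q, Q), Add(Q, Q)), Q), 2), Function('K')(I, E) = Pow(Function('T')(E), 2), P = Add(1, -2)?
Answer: 11053913437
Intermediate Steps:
P = -1
Function('T')(N) = -1
Function('K')(I, E) = 1 (Function('K')(I, E) = Pow(-1, 2) = 1)
Function('r')(Q) = Pow(Add(Q, Mul(4, Pow(Q, 2))), 2) (Function('r')(Q) = Pow(Add(Mul(Mul(2, Q), Mul(2, Q)), Q), 2) = Pow(Add(Mul(4, Pow(Q, 2)), Q), 2) = Pow(Add(Q, Mul(4, Pow(Q, 2))), 2))
Add(Add(Pow(Function('K')(-482, -491), -1), -85608), Function('r')(162)) = Add(Add(Pow(1, -1), -85608), Mul(Pow(162, 2), Pow(Add(1, Mul(4, 162)), 2))) = Add(Add(1, -85608), Mul(26244, Pow(Add(1, 648), 2))) = Add(-85607, Mul(26244, Pow(649, 2))) = Add(-85607, Mul(26244, 421201)) = Add(-85607, 11053999044) = 11053913437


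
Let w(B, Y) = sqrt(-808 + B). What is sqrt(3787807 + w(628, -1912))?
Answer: sqrt(3787807 + 6*I*sqrt(5)) ≈ 1946.2 + 0.003*I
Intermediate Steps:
sqrt(3787807 + w(628, -1912)) = sqrt(3787807 + sqrt(-808 + 628)) = sqrt(3787807 + sqrt(-180)) = sqrt(3787807 + 6*I*sqrt(5))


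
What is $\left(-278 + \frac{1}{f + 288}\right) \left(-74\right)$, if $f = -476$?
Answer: $\frac{1933805}{94} \approx 20572.0$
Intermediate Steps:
$\left(-278 + \frac{1}{f + 288}\right) \left(-74\right) = \left(-278 + \frac{1}{-476 + 288}\right) \left(-74\right) = \left(-278 + \frac{1}{-188}\right) \left(-74\right) = \left(-278 - \frac{1}{188}\right) \left(-74\right) = \left(- \frac{52265}{188}\right) \left(-74\right) = \frac{1933805}{94}$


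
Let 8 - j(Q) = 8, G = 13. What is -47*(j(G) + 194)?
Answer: -9118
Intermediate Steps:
j(Q) = 0 (j(Q) = 8 - 1*8 = 8 - 8 = 0)
-47*(j(G) + 194) = -47*(0 + 194) = -47*194 = -9118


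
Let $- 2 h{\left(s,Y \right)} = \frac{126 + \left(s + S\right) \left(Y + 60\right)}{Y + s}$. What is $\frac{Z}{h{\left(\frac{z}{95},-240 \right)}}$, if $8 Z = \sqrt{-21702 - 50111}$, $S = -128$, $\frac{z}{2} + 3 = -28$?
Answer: $\frac{1633 i \sqrt{71813}}{631980} \approx 0.69244 i$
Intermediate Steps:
$z = -62$ ($z = -6 + 2 \left(-28\right) = -6 - 56 = -62$)
$Z = \frac{i \sqrt{71813}}{8}$ ($Z = \frac{\sqrt{-21702 - 50111}}{8} = \frac{\sqrt{-71813}}{8} = \frac{i \sqrt{71813}}{8} \approx 33.497 i$)
$h{\left(s,Y \right)} = - \frac{126 + \left(-128 + s\right) \left(60 + Y\right)}{2 \left(Y + s\right)}$ ($h{\left(s,Y \right)} = - \frac{\left(126 + \left(s - 128\right) \left(Y + 60\right)\right) \frac{1}{Y + s}}{2} = - \frac{\left(126 + \left(-128 + s\right) \left(60 + Y\right)\right) \frac{1}{Y + s}}{2} = - \frac{\frac{1}{Y + s} \left(126 + \left(-128 + s\right) \left(60 + Y\right)\right)}{2} = - \frac{126 + \left(-128 + s\right) \left(60 + Y\right)}{2 \left(Y + s\right)}$)
$\frac{Z}{h{\left(\frac{z}{95},-240 \right)}} = \frac{\frac{1}{8} i \sqrt{71813}}{\frac{1}{-240 - \frac{62}{95}} \left(3777 - 30 \left(- \frac{62}{95}\right) + 64 \left(-240\right) - - 120 \left(- \frac{62}{95}\right)\right)} = \frac{\frac{1}{8} i \sqrt{71813}}{\frac{1}{-240 - \frac{62}{95}} \left(3777 - 30 \left(\left(-62\right) \frac{1}{95}\right) - 15360 - - 120 \left(\left(-62\right) \frac{1}{95}\right)\right)} = \frac{\frac{1}{8} i \sqrt{71813}}{\frac{1}{-240 - \frac{62}{95}} \left(3777 - - \frac{372}{19} - 15360 - \left(-120\right) \left(- \frac{62}{95}\right)\right)} = \frac{\frac{1}{8} i \sqrt{71813}}{\frac{1}{- \frac{22862}{95}} \left(3777 + \frac{372}{19} - 15360 - \frac{1488}{19}\right)} = \frac{\frac{1}{8} i \sqrt{71813}}{\left(- \frac{95}{22862}\right) \left(- \frac{221193}{19}\right)} = \frac{\frac{1}{8} i \sqrt{71813}}{\frac{157995}{3266}} = \frac{i \sqrt{71813}}{8} \cdot \frac{3266}{157995} = \frac{1633 i \sqrt{71813}}{631980}$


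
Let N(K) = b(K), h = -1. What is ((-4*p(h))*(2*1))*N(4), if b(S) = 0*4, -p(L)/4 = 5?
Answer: 0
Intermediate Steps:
p(L) = -20 (p(L) = -4*5 = -20)
b(S) = 0
N(K) = 0
((-4*p(h))*(2*1))*N(4) = ((-4*(-20))*(2*1))*0 = (80*2)*0 = 160*0 = 0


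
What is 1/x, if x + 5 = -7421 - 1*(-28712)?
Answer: 1/21286 ≈ 4.6979e-5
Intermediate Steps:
x = 21286 (x = -5 + (-7421 - 1*(-28712)) = -5 + (-7421 + 28712) = -5 + 21291 = 21286)
1/x = 1/21286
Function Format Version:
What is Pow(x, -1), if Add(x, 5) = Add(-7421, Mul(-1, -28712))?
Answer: Rational(1, 21286) ≈ 4.6979e-5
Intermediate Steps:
x = 21286 (x = Add(-5, Add(-7421, Mul(-1, -28712))) = Add(-5, Add(-7421, 28712)) = Add(-5, 21291) = 21286)
Pow(x, -1) = Pow(21286, -1) = Rational(1, 21286)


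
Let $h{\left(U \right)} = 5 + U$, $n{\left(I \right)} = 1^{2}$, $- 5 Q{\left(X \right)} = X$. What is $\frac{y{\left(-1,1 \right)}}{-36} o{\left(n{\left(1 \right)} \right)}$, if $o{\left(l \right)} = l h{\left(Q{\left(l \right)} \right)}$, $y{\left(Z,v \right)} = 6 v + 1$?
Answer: $- \frac{14}{15} \approx -0.93333$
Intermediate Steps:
$Q{\left(X \right)} = - \frac{X}{5}$
$n{\left(I \right)} = 1$
$y{\left(Z,v \right)} = 1 + 6 v$
$o{\left(l \right)} = l \left(5 - \frac{l}{5}\right)$
$\frac{y{\left(-1,1 \right)}}{-36} o{\left(n{\left(1 \right)} \right)} = \frac{1 + 6 \cdot 1}{-36} \cdot \frac{1}{5} \cdot 1 \left(25 - 1\right) = - \frac{1 + 6}{36} \cdot \frac{1}{5} \cdot 1 \left(25 - 1\right) = \left(- \frac{1}{36}\right) 7 \cdot \frac{1}{5} \cdot 1 \cdot 24 = \left(- \frac{7}{36}\right) \frac{24}{5} = - \frac{14}{15}$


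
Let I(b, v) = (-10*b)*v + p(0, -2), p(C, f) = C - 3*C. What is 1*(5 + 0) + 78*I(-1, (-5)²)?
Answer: 19505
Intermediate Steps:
p(C, f) = -2*C
I(b, v) = -10*b*v (I(b, v) = (-10*b)*v - 2*0 = -10*b*v + 0 = -10*b*v)
1*(5 + 0) + 78*I(-1, (-5)²) = 1*(5 + 0) + 78*(-10*(-1)*(-5)²) = 1*5 + 78*(-10*(-1)*25) = 5 + 78*250 = 5 + 19500 = 19505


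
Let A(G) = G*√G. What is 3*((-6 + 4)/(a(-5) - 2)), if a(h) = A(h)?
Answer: 4/43 - 10*I*√5/43 ≈ 0.093023 - 0.52002*I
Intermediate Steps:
A(G) = G^(3/2)
a(h) = h^(3/2)
3*((-6 + 4)/(a(-5) - 2)) = 3*((-6 + 4)/((-5)^(3/2) - 2)) = 3*(-2/(-5*I*√5 - 2)) = 3*(-2/(-2 - 5*I*√5)) = -6/(-2 - 5*I*√5)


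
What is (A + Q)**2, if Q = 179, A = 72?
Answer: 63001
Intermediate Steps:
(A + Q)**2 = (72 + 179)**2 = 251**2 = 63001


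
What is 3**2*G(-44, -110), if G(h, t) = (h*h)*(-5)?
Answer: -87120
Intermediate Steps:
G(h, t) = -5*h**2 (G(h, t) = h**2*(-5) = -5*h**2)
3**2*G(-44, -110) = 3**2*(-5*(-44)**2) = 9*(-5*1936) = 9*(-9680) = -87120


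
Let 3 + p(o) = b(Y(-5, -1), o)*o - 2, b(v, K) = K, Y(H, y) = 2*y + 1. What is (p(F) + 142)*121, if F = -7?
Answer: 22506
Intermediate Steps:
Y(H, y) = 1 + 2*y
p(o) = -5 + o**2 (p(o) = -3 + (o*o - 2) = -3 + (o**2 - 2) = -3 + (-2 + o**2) = -5 + o**2)
(p(F) + 142)*121 = ((-5 + (-7)**2) + 142)*121 = ((-5 + 49) + 142)*121 = (44 + 142)*121 = 186*121 = 22506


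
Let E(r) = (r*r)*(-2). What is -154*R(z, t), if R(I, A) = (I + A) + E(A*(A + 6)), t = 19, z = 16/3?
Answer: 208466258/3 ≈ 6.9489e+7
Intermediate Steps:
z = 16/3 (z = 16*(⅓) = 16/3 ≈ 5.3333)
E(r) = -2*r² (E(r) = r²*(-2) = -2*r²)
R(I, A) = A + I - 2*A²*(6 + A)² (R(I, A) = (I + A) - 2*A²*(A + 6)² = (A + I) - 2*A²*(6 + A)² = A + I - 2*A²*(6 + A)²)
-154*R(z, t) = -154*(19 + 16/3 - 2*19²*(6 + 19)²) = -154*(19 + 16/3 - 2*361*25²) = -154*(19 + 16/3 - 2*361*625) = -154*(19 + 16/3 - 451250) = -154*(-1353677/3) = 208466258/3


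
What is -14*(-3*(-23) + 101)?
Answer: -2380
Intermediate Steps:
-14*(-3*(-23) + 101) = -14*(69 + 101) = -14*170 = -2380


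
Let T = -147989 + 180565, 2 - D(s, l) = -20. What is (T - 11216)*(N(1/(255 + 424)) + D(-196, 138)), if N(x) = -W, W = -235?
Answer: 5489520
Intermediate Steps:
D(s, l) = 22 (D(s, l) = 2 - 1*(-20) = 2 + 20 = 22)
T = 32576
N(x) = 235 (N(x) = -1*(-235) = 235)
(T - 11216)*(N(1/(255 + 424)) + D(-196, 138)) = (32576 - 11216)*(235 + 22) = 21360*257 = 5489520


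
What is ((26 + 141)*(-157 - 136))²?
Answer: 2394242761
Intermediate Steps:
((26 + 141)*(-157 - 136))² = (167*(-293))² = (-48931)² = 2394242761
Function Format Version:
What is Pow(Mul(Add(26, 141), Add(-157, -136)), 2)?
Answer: 2394242761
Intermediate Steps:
Pow(Mul(Add(26, 141), Add(-157, -136)), 2) = Pow(Mul(167, -293), 2) = Pow(-48931, 2) = 2394242761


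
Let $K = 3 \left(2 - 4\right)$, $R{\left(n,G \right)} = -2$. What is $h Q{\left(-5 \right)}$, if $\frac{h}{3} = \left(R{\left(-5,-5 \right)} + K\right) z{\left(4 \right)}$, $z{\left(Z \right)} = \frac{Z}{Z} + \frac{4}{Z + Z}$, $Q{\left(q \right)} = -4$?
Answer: $144$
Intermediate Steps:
$z{\left(Z \right)} = 1 + \frac{2}{Z}$ ($z{\left(Z \right)} = 1 + \frac{4}{2 Z} = 1 + 4 \frac{1}{2 Z} = 1 + \frac{2}{Z}$)
$K = -6$ ($K = 3 \left(-2\right) = -6$)
$h = -36$ ($h = 3 \left(-2 - 6\right) \frac{2 + 4}{4} = 3 \left(- 8 \cdot \frac{1}{4} \cdot 6\right) = 3 \left(\left(-8\right) \frac{3}{2}\right) = 3 \left(-12\right) = -36$)
$h Q{\left(-5 \right)} = \left(-36\right) \left(-4\right) = 144$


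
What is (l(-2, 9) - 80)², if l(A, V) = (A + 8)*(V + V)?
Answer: 784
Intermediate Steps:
l(A, V) = 2*V*(8 + A) (l(A, V) = (8 + A)*(2*V) = 2*V*(8 + A))
(l(-2, 9) - 80)² = (2*9*(8 - 2) - 80)² = (2*9*6 - 80)² = (108 - 80)² = 28² = 784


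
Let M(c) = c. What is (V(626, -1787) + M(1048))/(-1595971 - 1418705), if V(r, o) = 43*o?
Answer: 75793/3014676 ≈ 0.025141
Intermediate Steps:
(V(626, -1787) + M(1048))/(-1595971 - 1418705) = (43*(-1787) + 1048)/(-1595971 - 1418705) = (-76841 + 1048)/(-3014676) = -75793*(-1/3014676) = 75793/3014676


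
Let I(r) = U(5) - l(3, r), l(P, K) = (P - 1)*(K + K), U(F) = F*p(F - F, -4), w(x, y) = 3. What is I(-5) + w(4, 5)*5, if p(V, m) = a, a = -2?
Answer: 25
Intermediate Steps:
p(V, m) = -2
U(F) = -2*F (U(F) = F*(-2) = -2*F)
l(P, K) = 2*K*(-1 + P) (l(P, K) = (-1 + P)*(2*K) = 2*K*(-1 + P))
I(r) = -10 - 4*r (I(r) = -2*5 - 2*r*(-1 + 3) = -10 - 2*r*2 = -10 - 4*r)
I(-5) + w(4, 5)*5 = (-10 - 4*(-5)) + 3*5 = (-10 + 20) + 15 = 10 + 15 = 25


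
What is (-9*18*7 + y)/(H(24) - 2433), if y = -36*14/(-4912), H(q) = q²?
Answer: 232071/380066 ≈ 0.61061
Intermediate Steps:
y = 63/614 (y = -504*(-1/4912) = 63/614 ≈ 0.10261)
(-9*18*7 + y)/(H(24) - 2433) = (-9*18*7 + 63/614)/(24² - 2433) = (-162*7 + 63/614)/(576 - 2433) = (-1134 + 63/614)/(-1857) = -696213/614*(-1/1857) = 232071/380066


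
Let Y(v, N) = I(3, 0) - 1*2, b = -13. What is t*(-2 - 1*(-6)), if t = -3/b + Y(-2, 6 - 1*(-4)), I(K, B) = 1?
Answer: -40/13 ≈ -3.0769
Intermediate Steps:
Y(v, N) = -1 (Y(v, N) = 1 - 1*2 = 1 - 2 = -1)
t = -10/13 (t = -3/(-13) - 1 = -1/13*(-3) - 1 = 3/13 - 1 = -10/13 ≈ -0.76923)
t*(-2 - 1*(-6)) = -10*(-2 - 1*(-6))/13 = -10*(-2 + 6)/13 = -10/13*4 = -40/13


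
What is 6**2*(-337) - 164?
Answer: -12296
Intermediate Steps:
6**2*(-337) - 164 = 36*(-337) - 164 = -12132 - 164 = -12296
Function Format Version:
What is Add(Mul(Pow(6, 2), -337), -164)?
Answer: -12296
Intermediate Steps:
Add(Mul(Pow(6, 2), -337), -164) = Add(Mul(36, -337), -164) = Add(-12132, -164) = -12296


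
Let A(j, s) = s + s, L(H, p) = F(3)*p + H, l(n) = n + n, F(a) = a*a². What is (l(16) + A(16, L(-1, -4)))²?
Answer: 34596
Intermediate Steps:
F(a) = a³
l(n) = 2*n
L(H, p) = H + 27*p (L(H, p) = 3³*p + H = 27*p + H = H + 27*p)
A(j, s) = 2*s
(l(16) + A(16, L(-1, -4)))² = (2*16 + 2*(-1 + 27*(-4)))² = (32 + 2*(-1 - 108))² = (32 + 2*(-109))² = (32 - 218)² = (-186)² = 34596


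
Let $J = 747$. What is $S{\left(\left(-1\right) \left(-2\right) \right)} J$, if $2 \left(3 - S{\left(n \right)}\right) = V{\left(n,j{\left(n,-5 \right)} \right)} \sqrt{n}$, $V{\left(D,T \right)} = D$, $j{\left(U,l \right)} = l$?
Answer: $2241 - 747 \sqrt{2} \approx 1184.6$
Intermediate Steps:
$S{\left(n \right)} = 3 - \frac{n^{\frac{3}{2}}}{2}$ ($S{\left(n \right)} = 3 - \frac{n \sqrt{n}}{2} = 3 - \frac{n^{\frac{3}{2}}}{2}$)
$S{\left(\left(-1\right) \left(-2\right) \right)} J = \left(3 - \frac{\left(\left(-1\right) \left(-2\right)\right)^{\frac{3}{2}}}{2}\right) 747 = \left(3 - \frac{2^{\frac{3}{2}}}{2}\right) 747 = \left(3 - \frac{2 \sqrt{2}}{2}\right) 747 = \left(3 - \sqrt{2}\right) 747 = 2241 - 747 \sqrt{2}$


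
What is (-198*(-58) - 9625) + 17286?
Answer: 19145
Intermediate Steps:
(-198*(-58) - 9625) + 17286 = (11484 - 9625) + 17286 = 1859 + 17286 = 19145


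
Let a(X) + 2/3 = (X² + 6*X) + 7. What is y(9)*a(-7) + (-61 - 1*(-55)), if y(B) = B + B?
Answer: 234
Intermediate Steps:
y(B) = 2*B
a(X) = 19/3 + X² + 6*X (a(X) = -⅔ + ((X² + 6*X) + 7) = -⅔ + (7 + X² + 6*X) = 19/3 + X² + 6*X)
y(9)*a(-7) + (-61 - 1*(-55)) = (2*9)*(19/3 + (-7)² + 6*(-7)) + (-61 - 1*(-55)) = 18*(19/3 + 49 - 42) + (-61 + 55) = 18*(40/3) - 6 = 240 - 6 = 234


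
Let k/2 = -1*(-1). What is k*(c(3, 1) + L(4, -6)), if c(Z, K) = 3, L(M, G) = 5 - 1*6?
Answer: 4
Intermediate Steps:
L(M, G) = -1 (L(M, G) = 5 - 6 = -1)
k = 2 (k = 2*(-1*(-1)) = 2*1 = 2)
k*(c(3, 1) + L(4, -6)) = 2*(3 - 1) = 2*2 = 4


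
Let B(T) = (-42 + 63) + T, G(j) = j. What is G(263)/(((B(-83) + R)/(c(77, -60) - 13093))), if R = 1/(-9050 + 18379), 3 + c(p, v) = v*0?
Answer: 32131389592/578397 ≈ 55553.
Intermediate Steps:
c(p, v) = -3 (c(p, v) = -3 + v*0 = -3 + 0 = -3)
B(T) = 21 + T
R = 1/9329 ≈ 0.00010719
G(263)/(((B(-83) + R)/(c(77, -60) - 13093))) = 263/((((21 - 83) + 1/9329)/(-3 - 13093))) = 263/(((-62 + 1/9329)/(-13096))) = 263/((-578397/9329*(-1/13096))) = 263/(578397/122172584) = 263*(122172584/578397) = 32131389592/578397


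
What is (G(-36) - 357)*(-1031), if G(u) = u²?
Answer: -968109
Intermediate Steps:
(G(-36) - 357)*(-1031) = ((-36)² - 357)*(-1031) = (1296 - 357)*(-1031) = 939*(-1031) = -968109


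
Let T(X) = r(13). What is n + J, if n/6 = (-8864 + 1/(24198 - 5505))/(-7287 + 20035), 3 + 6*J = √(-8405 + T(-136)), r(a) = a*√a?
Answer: -92776474/19858197 + I*√(8405 - 13*√13)/6 ≈ -4.672 + 15.237*I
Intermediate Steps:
r(a) = a^(3/2)
T(X) = 13*√13 (T(X) = 13^(3/2) = 13*√13)
J = -½ + √(-8405 + 13*√13)/6 ≈ -0.5 + 15.237*I
n = -165694751/39716394 (n = 6*((-8864 + 1/(24198 - 5505))/(-7287 + 20035)) = 6*((-8864 + 1/18693)/12748) = 6*((-8864 + 1/18693)*(1/12748)) = 6*(-165694751/18693*1/12748) = 6*(-165694751/238298364) = -165694751/39716394 ≈ -4.1720)
n + J = -165694751/39716394 + (-½ + I*√(8405 - 13*√13)/6) = -92776474/19858197 + I*√(8405 - 13*√13)/6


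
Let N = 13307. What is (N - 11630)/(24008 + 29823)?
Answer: 1677/53831 ≈ 0.031153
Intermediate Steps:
(N - 11630)/(24008 + 29823) = (13307 - 11630)/(24008 + 29823) = 1677/53831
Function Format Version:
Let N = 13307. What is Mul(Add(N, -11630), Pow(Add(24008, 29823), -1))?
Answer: Rational(1677, 53831) ≈ 0.031153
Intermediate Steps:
Mul(Add(N, -11630), Pow(Add(24008, 29823), -1)) = Mul(Add(13307, -11630), Pow(Add(24008, 29823), -1)) = Mul(1677, Pow(53831, -1)) = Mul(1677, Rational(1, 53831)) = Rational(1677, 53831)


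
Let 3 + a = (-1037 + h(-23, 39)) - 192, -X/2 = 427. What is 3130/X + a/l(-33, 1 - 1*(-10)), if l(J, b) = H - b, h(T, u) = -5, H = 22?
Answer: -545414/4697 ≈ -116.12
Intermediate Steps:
X = -854 (X = -2*427 = -854)
l(J, b) = 22 - b
a = -1237 (a = -3 + ((-1037 - 5) - 192) = -3 + (-1042 - 192) = -3 - 1234 = -1237)
3130/X + a/l(-33, 1 - 1*(-10)) = 3130/(-854) - 1237/(22 - (1 - 1*(-10))) = 3130*(-1/854) - 1237/(22 - (1 + 10)) = -1565/427 - 1237/(22 - 1*11) = -1565/427 - 1237/(22 - 11) = -1565/427 - 1237/11 = -545414/4697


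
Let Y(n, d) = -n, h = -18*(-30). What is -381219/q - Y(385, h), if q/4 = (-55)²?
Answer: 4277281/12100 ≈ 353.49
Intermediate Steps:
h = 540
q = 12100 (q = 4*(-55)² = 4*3025 = 12100)
-381219/q - Y(385, h) = -381219/12100 - (-1)*385 = -381219*1/12100 - 1*(-385) = -381219/12100 + 385 = 4277281/12100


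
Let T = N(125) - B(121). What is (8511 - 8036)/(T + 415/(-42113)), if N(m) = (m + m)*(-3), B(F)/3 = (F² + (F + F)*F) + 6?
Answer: -20003675/5581531096 ≈ -0.0035839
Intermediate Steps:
B(F) = 18 + 9*F² (B(F) = 3*((F² + (F + F)*F) + 6) = 3*((F² + (2*F)*F) + 6) = 3*((F² + 2*F²) + 6) = 3*(3*F² + 6) = 3*(6 + 3*F²) = 18 + 9*F²)
N(m) = -6*m (N(m) = (2*m)*(-3) = -6*m)
T = -132537 (T = -6*125 - (18 + 9*121²) = -750 - (18 + 9*14641) = -750 - (18 + 131769) = -750 - 1*131787 = -750 - 131787 = -132537)
(8511 - 8036)/(T + 415/(-42113)) = (8511 - 8036)/(-132537 + 415/(-42113)) = 475/(-132537 + 415*(-1/42113)) = 475/(-132537 - 415/42113) = 475/(-5581531096/42113) = 475*(-42113/5581531096) = -20003675/5581531096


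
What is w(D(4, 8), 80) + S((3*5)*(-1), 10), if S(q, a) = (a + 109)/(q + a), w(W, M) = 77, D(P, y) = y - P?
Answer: 266/5 ≈ 53.200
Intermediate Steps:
S(q, a) = (109 + a)/(a + q)
w(D(4, 8), 80) + S((3*5)*(-1), 10) = 77 + (109 + 10)/(10 + (3*5)*(-1)) = 77 + 119/(10 + 15*(-1)) = 77 + 119/(10 - 15) = 77 + 119/(-5) = 77 - ⅕*119 = 77 - 119/5 = 266/5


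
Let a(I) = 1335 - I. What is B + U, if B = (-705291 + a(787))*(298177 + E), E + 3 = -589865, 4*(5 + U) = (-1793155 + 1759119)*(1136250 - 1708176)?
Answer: 210433708742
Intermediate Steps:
U = 4866518329 (U = -5 + ((-1793155 + 1759119)*(1136250 - 1708176))/4 = -5 + (-34036*(-571926))/4 = -5 + (1/4)*19466073336 = -5 + 4866518334 = 4866518329)
E = -589868 (E = -3 - 589865 = -589868)
B = 205567190413 (B = (-705291 + (1335 - 1*787))*(298177 - 589868) = (-705291 + (1335 - 787))*(-291691) = (-705291 + 548)*(-291691) = -704743*(-291691) = 205567190413)
B + U = 205567190413 + 4866518329 = 210433708742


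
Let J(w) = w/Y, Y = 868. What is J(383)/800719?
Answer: 383/695024092 ≈ 5.5106e-7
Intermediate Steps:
J(w) = w/868
J(383)/800719 = ((1/868)*383)/800719 = (383/868)*(1/800719) = 383/695024092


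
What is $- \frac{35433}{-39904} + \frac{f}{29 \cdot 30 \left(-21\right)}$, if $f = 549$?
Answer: $\frac{1198187}{1396640} \approx 0.85791$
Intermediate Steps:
$- \frac{35433}{-39904} + \frac{f}{29 \cdot 30 \left(-21\right)} = - \frac{35433}{-39904} + \frac{549}{29 \cdot 30 \left(-21\right)} = \left(-35433\right) \left(- \frac{1}{39904}\right) + \frac{549}{870 \left(-21\right)} = \frac{35433}{39904} + \frac{549}{-18270} = \frac{35433}{39904} + 549 \left(- \frac{1}{18270}\right) = \frac{35433}{39904} - \frac{61}{2030} = \frac{1198187}{1396640}$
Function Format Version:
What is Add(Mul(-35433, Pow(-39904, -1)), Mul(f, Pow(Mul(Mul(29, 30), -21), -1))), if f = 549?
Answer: Rational(1198187, 1396640) ≈ 0.85791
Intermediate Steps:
Add(Mul(-35433, Pow(-39904, -1)), Mul(f, Pow(Mul(Mul(29, 30), -21), -1))) = Add(Mul(-35433, Pow(-39904, -1)), Mul(549, Pow(Mul(Mul(29, 30), -21), -1))) = Add(Mul(-35433, Rational(-1, 39904)), Mul(549, Pow(Mul(870, -21), -1))) = Add(Rational(35433, 39904), Mul(549, Pow(-18270, -1))) = Add(Rational(35433, 39904), Mul(549, Rational(-1, 18270))) = Add(Rational(35433, 39904), Rational(-61, 2030)) = Rational(1198187, 1396640)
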